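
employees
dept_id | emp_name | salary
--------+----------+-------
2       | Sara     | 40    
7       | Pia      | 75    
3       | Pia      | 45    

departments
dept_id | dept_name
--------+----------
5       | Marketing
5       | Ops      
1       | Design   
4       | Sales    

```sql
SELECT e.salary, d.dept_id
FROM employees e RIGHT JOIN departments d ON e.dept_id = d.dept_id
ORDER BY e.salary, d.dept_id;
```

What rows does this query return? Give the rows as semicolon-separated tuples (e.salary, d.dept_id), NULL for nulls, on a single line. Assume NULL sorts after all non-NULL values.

RIGHT JOIN keeps every row from `departments`; unmatched rows get NULL for `employees`'s columns.
Matching on e.dept_id = d.dept_id.
- e row (dept_id=2): no match.
- e row (dept_id=7): no match.
- e row (dept_id=3): no match.
- plus 4 unmatched d row(s), each kept with NULL e columns.
After projecting and ordering:
e.salary | d.dept_id
NULL | 1
NULL | 4
NULL | 5
NULL | 5

(NULL, 1); (NULL, 4); (NULL, 5); (NULL, 5)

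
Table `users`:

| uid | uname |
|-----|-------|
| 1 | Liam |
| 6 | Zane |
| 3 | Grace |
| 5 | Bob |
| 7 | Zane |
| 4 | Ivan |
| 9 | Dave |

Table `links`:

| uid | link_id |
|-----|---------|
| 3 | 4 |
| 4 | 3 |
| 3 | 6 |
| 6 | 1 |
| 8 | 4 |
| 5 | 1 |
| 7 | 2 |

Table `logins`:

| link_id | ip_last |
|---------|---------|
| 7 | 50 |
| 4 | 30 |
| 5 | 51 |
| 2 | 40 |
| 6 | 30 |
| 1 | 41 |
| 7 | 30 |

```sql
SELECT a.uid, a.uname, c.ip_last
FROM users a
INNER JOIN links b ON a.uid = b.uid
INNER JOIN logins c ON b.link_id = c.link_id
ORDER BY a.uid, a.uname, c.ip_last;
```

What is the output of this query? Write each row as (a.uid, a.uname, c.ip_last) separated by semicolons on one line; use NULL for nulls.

Joins associate left-to-right: users INNER JOIN links on uid gives 6 intermediate row(s).
Then INNER JOIN `logins c` on link_id: keep only rows whose b.link_id appears in c.

(3, Grace, 30); (3, Grace, 30); (5, Bob, 41); (6, Zane, 41); (7, Zane, 40)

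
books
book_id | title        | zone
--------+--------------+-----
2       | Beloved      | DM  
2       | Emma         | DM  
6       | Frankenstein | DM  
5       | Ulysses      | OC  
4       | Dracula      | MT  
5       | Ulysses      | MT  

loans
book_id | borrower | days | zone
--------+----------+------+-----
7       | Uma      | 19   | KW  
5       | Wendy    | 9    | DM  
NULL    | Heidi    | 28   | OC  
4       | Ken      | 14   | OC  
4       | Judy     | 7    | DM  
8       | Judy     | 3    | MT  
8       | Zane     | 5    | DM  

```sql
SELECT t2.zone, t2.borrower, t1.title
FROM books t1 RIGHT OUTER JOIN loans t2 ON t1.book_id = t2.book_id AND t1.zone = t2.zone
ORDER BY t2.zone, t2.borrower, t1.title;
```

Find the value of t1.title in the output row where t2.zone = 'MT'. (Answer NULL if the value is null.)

RIGHT JOIN keeps every row from `loans`; unmatched rows get NULL for `books`'s columns.
Matching on t1.book_id = t2.book_id AND t1.zone = t2.zone. A NULL in a compared column never satisfies the condition.
- t1 row (book_id=2, zone=DM): no match.
- t1 row (book_id=2, zone=DM): no match.
- t1 row (book_id=6, zone=DM): no match.
- t1 row (book_id=5, zone=OC): no match.
- t1 row (book_id=4, zone=MT): no match.
- t1 row (book_id=5, zone=MT): no match.
- 7 row(s) from t2 found no t1 partner → padded with NULL.

NULL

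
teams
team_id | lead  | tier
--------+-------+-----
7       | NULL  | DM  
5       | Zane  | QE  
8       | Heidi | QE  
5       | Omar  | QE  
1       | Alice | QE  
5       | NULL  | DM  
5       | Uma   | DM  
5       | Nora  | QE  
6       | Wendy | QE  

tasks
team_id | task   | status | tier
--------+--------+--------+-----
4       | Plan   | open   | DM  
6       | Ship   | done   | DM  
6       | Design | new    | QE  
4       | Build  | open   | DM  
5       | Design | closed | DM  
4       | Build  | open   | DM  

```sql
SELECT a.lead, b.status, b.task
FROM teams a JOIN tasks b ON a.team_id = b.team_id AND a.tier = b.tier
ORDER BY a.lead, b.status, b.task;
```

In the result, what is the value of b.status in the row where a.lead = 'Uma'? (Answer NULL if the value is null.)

INNER JOIN keeps only pairs where the ON condition holds.
Matching on a.team_id = b.team_id AND a.tier = b.tier.
- a (team_id=7, tier=DM) has no partner → excluded.
- a (team_id=5, tier=QE) has no partner → excluded.
- a (team_id=8, tier=QE) has no partner → excluded.
- a (team_id=5, tier=QE) has no partner → excluded.
- a (team_id=1, tier=QE) has no partner → excluded.
- a (team_id=5, tier=DM) pairs with 1 row(s) of b.
- a (team_id=5, tier=DM) pairs with 1 row(s) of b.
- a (team_id=5, tier=QE) has no partner → excluded.
- a (team_id=6, tier=QE) pairs with 1 row(s) of b.

closed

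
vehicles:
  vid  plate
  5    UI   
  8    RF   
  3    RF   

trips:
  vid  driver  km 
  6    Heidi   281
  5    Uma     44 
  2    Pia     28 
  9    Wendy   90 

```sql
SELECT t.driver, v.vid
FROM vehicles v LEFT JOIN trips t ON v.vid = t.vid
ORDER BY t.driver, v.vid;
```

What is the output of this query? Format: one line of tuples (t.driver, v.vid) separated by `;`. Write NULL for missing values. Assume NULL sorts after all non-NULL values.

(Uma, 5); (NULL, 3); (NULL, 8)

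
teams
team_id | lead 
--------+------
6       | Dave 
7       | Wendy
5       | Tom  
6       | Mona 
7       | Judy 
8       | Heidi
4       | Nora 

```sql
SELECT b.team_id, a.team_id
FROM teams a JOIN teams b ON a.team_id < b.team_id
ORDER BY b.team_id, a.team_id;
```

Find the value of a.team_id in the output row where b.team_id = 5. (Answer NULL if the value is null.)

4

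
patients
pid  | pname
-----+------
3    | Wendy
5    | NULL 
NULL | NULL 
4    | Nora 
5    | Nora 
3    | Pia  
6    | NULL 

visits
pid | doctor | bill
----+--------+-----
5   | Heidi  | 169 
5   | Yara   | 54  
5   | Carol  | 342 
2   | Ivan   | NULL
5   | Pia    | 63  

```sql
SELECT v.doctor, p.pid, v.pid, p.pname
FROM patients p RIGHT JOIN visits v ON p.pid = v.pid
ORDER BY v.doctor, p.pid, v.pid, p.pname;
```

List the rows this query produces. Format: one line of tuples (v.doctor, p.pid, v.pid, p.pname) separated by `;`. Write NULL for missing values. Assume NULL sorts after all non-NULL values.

(Carol, 5, 5, Nora); (Carol, 5, 5, NULL); (Heidi, 5, 5, Nora); (Heidi, 5, 5, NULL); (Ivan, NULL, 2, NULL); (Pia, 5, 5, Nora); (Pia, 5, 5, NULL); (Yara, 5, 5, Nora); (Yara, 5, 5, NULL)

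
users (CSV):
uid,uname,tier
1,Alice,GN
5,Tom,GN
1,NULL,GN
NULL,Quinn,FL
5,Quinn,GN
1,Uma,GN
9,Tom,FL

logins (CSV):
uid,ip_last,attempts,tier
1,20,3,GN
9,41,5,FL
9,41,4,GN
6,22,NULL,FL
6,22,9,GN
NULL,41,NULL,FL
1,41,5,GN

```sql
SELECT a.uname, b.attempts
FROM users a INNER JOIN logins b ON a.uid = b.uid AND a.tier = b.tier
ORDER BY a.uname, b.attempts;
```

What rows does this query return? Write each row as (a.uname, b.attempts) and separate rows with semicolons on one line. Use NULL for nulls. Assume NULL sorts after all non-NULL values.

INNER JOIN keeps only pairs where the ON condition holds.
Matching on a.uid = b.uid AND a.tier = b.tier. A NULL in a compared column never satisfies the condition.
- a[0] uid=1, tier=GN → 2 match(es) in b → 2 row(s).
- a[1] uid=5, tier=GN → no match; dropped.
- a[2] uid=1, tier=GN → 2 match(es) in b → 2 row(s).
- a[3] uid=NULL, tier=FL → no match; dropped.
- a[4] uid=5, tier=GN → no match; dropped.
- a[5] uid=1, tier=GN → 2 match(es) in b → 2 row(s).
- a[6] uid=9, tier=FL → 1 match(es) in b → 1 row(s).
After projecting and ordering:
a.uname | b.attempts
Alice | 3
Alice | 5
Tom | 5
Uma | 3
Uma | 5
NULL | 3
NULL | 5

(Alice, 3); (Alice, 5); (Tom, 5); (Uma, 3); (Uma, 5); (NULL, 3); (NULL, 5)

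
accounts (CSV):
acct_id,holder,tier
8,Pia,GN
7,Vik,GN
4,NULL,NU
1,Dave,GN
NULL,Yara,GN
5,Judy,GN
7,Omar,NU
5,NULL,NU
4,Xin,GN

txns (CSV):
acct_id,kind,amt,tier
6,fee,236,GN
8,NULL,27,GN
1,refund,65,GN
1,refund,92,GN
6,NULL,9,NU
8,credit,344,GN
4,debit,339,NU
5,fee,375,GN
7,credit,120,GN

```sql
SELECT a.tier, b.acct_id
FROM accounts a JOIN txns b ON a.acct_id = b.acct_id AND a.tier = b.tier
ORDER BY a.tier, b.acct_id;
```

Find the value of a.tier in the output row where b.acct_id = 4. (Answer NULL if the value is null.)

NU

INNER JOIN keeps only pairs where the ON condition holds.
Matching on a.acct_id = b.acct_id AND a.tier = b.tier. A NULL in a compared column never satisfies the condition.
- a row (acct_id=8, tier=GN): matches 2 b row(s) → 2 output row(s).
- a row (acct_id=7, tier=GN): matches 1 b row(s) → 1 output row(s).
- a row (acct_id=4, tier=NU): matches 1 b row(s) → 1 output row(s).
- a row (acct_id=1, tier=GN): matches 2 b row(s) → 2 output row(s).
- a row (acct_id=NULL, tier=GN): no match → dropped.
- a row (acct_id=5, tier=GN): matches 1 b row(s) → 1 output row(s).
- a row (acct_id=7, tier=NU): no match → dropped.
- a row (acct_id=5, tier=NU): no match → dropped.
- a row (acct_id=4, tier=GN): no match → dropped.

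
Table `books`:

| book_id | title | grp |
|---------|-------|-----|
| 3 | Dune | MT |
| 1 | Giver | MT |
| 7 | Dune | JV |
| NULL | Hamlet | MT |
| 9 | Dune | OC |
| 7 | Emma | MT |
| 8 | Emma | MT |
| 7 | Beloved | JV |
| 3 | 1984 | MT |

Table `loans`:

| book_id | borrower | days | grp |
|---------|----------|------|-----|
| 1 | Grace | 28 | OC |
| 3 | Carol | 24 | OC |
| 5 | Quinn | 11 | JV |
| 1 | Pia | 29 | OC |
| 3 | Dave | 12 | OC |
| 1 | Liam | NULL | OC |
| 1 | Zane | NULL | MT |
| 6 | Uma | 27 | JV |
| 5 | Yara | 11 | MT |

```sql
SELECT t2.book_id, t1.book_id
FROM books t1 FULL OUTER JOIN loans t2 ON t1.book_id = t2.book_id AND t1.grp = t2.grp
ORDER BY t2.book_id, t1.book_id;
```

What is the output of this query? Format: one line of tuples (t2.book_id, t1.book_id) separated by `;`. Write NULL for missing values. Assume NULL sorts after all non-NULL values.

(1, 1); (1, NULL); (1, NULL); (1, NULL); (3, NULL); (3, NULL); (5, NULL); (5, NULL); (6, NULL); (NULL, 3); (NULL, 3); (NULL, 7); (NULL, 7); (NULL, 7); (NULL, 8); (NULL, 9); (NULL, NULL)

FULL OUTER JOIN keeps every row from both sides; unmatched rows get NULL for the other side's columns.
Matching on t1.book_id = t2.book_id AND t1.grp = t2.grp. A NULL in a compared column never satisfies the condition.
- t1 row (book_id=3, grp=MT): no match → kept, t2 columns NULL.
- t1 row (book_id=1, grp=MT): matches 1 t2 row(s) → 1 output row(s).
- t1 row (book_id=7, grp=JV): no match → kept, t2 columns NULL.
- t1 row (book_id=NULL, grp=MT): no match → kept, t2 columns NULL.
- t1 row (book_id=9, grp=OC): no match → kept, t2 columns NULL.
- t1 row (book_id=7, grp=MT): no match → kept, t2 columns NULL.
- t1 row (book_id=8, grp=MT): no match → kept, t2 columns NULL.
- t1 row (book_id=7, grp=JV): no match → kept, t2 columns NULL.
- t1 row (book_id=3, grp=MT): no match → kept, t2 columns NULL.
- 8 row(s) from t2 found no t1 partner → padded with NULL.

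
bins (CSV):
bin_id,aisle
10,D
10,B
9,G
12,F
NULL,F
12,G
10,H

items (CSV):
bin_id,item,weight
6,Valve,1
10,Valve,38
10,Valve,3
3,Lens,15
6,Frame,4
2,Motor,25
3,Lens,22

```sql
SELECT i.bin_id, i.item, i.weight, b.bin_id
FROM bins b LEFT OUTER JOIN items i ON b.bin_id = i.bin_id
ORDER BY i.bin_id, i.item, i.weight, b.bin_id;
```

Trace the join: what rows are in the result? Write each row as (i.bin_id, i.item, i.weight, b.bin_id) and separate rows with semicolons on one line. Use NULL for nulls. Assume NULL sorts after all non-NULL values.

(10, Valve, 3, 10); (10, Valve, 3, 10); (10, Valve, 3, 10); (10, Valve, 38, 10); (10, Valve, 38, 10); (10, Valve, 38, 10); (NULL, NULL, NULL, 9); (NULL, NULL, NULL, 12); (NULL, NULL, NULL, 12); (NULL, NULL, NULL, NULL)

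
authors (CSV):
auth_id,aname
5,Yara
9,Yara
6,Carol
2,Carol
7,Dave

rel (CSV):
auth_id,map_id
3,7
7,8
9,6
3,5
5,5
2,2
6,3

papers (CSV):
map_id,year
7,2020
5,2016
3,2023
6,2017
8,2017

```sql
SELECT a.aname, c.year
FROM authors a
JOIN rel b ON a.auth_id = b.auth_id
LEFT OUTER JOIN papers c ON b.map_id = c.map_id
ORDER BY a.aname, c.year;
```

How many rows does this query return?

Step 1 — a INNER JOIN b on auth_id → 5 row(s).
Then LEFT JOIN `papers c` on map_id: each of those 5 rows is kept; rows whose b.map_id has no match in c get NULL for c's columns.
Result: 5 row(s).

5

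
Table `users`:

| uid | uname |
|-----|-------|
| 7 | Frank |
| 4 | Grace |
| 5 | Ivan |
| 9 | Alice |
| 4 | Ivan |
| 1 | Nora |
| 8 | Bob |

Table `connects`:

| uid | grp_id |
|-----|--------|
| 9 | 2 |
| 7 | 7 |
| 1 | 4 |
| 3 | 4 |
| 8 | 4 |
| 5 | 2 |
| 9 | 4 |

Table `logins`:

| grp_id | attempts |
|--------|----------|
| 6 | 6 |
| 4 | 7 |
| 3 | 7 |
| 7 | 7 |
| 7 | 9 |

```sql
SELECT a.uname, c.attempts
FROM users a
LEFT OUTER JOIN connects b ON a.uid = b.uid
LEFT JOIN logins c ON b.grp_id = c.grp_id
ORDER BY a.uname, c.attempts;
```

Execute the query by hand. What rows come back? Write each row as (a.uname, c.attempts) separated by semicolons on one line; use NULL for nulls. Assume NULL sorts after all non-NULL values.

(Alice, 7); (Alice, NULL); (Bob, 7); (Frank, 7); (Frank, 9); (Grace, NULL); (Ivan, NULL); (Ivan, NULL); (Nora, 7)

Evaluate left to right. First `users a LEFT JOIN connects b` on uid: 8 row(s).
Then LEFT JOIN `logins c` on grp_id: each of those 8 rows is kept; rows whose b.grp_id has no match in c get NULL for c's columns.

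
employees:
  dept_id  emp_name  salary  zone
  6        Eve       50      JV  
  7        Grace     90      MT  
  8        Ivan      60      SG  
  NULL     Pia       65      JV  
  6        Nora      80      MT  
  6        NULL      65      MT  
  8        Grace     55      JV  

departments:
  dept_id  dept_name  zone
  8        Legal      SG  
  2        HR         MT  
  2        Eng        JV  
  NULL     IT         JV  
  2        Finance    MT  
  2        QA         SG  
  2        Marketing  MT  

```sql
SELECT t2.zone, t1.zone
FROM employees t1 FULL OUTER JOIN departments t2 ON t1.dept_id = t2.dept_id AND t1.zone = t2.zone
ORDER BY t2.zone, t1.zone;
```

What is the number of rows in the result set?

13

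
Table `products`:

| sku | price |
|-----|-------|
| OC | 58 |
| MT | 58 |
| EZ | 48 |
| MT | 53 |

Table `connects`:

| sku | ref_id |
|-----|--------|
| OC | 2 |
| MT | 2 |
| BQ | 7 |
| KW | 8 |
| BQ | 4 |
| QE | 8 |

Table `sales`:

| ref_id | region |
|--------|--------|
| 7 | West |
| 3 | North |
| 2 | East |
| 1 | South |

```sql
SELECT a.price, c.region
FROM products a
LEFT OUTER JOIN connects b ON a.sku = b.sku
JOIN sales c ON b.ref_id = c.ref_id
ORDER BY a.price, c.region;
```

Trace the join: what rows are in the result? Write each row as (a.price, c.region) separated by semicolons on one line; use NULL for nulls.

(53, East); (58, East); (58, East)

Joins associate left-to-right: products LEFT JOIN connects on sku gives 4 intermediate row(s).
Then INNER JOIN `sales c` on ref_id: keep only rows whose b.ref_id appears in c.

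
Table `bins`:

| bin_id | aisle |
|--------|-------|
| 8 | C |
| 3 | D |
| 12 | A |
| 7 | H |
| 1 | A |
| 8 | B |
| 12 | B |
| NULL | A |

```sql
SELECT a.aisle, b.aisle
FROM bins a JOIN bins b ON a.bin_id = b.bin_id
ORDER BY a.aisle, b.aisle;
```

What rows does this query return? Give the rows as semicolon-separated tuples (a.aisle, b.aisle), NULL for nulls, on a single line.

(A, A); (A, A); (A, B); (B, A); (B, B); (B, B); (B, C); (C, B); (C, C); (D, D); (H, H)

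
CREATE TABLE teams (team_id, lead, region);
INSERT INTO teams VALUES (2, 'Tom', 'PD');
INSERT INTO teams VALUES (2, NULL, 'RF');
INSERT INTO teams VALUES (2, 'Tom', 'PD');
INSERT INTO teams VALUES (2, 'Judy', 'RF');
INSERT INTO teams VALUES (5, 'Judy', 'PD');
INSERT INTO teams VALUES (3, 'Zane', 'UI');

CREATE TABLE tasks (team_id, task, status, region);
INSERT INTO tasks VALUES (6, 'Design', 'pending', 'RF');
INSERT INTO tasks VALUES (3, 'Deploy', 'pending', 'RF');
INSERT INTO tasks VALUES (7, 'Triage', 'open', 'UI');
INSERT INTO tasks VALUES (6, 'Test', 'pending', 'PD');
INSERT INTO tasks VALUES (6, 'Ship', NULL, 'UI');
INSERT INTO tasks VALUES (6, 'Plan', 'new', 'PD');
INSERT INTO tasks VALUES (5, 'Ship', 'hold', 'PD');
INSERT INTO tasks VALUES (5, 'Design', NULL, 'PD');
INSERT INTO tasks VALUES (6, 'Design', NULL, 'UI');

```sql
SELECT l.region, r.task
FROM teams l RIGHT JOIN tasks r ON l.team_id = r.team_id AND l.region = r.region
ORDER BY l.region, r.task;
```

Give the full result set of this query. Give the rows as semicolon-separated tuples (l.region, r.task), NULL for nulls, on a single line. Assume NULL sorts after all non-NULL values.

(PD, Design); (PD, Ship); (NULL, Deploy); (NULL, Design); (NULL, Design); (NULL, Plan); (NULL, Ship); (NULL, Test); (NULL, Triage)

RIGHT JOIN keeps every row from `tasks`; unmatched rows get NULL for `teams`'s columns.
Matching on l.team_id = r.team_id AND l.region = r.region.
- l row (team_id=2, region=PD): no match.
- l row (team_id=2, region=RF): no match.
- l row (team_id=2, region=PD): no match.
- l row (team_id=2, region=RF): no match.
- l row (team_id=5, region=PD): matches 2 r row(s) → 2 output row(s).
- l row (team_id=3, region=UI): no match.
- 7 row(s) from r found no l partner → padded with NULL.
After projecting and ordering:
l.region | r.task
PD | Design
PD | Ship
NULL | Deploy
NULL | Design
NULL | Design
NULL | Plan
NULL | Ship
NULL | Test
NULL | Triage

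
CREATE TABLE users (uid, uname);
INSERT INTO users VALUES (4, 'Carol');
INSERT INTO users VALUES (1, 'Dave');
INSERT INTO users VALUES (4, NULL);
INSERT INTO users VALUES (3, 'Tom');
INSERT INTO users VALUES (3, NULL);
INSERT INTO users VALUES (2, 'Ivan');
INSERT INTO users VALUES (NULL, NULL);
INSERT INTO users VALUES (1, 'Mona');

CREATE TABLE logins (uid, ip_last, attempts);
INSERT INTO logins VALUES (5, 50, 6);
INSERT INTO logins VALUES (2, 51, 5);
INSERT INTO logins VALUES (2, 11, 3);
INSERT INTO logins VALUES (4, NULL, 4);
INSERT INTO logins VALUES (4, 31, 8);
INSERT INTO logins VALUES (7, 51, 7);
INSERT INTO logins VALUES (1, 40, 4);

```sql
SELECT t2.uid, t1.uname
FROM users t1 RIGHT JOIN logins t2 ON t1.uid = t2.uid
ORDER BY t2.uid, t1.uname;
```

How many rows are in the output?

10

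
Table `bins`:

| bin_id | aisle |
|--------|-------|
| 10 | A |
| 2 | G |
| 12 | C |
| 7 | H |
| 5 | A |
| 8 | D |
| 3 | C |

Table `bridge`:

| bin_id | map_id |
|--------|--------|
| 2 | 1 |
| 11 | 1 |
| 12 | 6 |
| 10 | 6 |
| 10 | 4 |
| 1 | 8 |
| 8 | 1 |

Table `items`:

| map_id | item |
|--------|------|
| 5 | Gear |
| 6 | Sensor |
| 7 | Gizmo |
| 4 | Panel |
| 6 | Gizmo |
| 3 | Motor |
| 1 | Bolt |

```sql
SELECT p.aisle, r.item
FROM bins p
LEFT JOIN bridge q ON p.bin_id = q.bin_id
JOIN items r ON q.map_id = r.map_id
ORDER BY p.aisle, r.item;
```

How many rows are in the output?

Step 1 — p LEFT JOIN q on bin_id → 8 row(s).
Then INNER JOIN `items r` on map_id: keep only rows whose q.map_id appears in r.
Result: 7 row(s).

7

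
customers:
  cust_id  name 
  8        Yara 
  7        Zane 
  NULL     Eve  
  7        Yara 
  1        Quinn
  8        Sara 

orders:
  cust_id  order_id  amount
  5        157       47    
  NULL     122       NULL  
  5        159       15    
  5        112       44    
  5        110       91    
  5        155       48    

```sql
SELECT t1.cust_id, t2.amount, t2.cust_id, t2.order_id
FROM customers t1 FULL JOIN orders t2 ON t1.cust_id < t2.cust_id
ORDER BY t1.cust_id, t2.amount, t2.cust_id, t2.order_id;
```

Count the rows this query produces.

FULL OUTER JOIN keeps every row from both sides; unmatched rows get NULL for the other side's columns.
Matching on t1.cust_id < t2.cust_id. A NULL in a compared column never satisfies the condition.
- t1 row (cust_id=8): no match → kept, t2 columns NULL.
- t1 row (cust_id=7): no match → kept, t2 columns NULL.
- t1 row (cust_id=NULL): no match → kept, t2 columns NULL.
- t1 row (cust_id=7): no match → kept, t2 columns NULL.
- t1 row (cust_id=1): matches 5 t2 row(s) → 5 output row(s).
- t1 row (cust_id=8): no match → kept, t2 columns NULL.
- 1 t2 row(s) had no t1 match → kept, t1 columns NULL.
Total: 5 matched + 6 padded = 11 rows.

11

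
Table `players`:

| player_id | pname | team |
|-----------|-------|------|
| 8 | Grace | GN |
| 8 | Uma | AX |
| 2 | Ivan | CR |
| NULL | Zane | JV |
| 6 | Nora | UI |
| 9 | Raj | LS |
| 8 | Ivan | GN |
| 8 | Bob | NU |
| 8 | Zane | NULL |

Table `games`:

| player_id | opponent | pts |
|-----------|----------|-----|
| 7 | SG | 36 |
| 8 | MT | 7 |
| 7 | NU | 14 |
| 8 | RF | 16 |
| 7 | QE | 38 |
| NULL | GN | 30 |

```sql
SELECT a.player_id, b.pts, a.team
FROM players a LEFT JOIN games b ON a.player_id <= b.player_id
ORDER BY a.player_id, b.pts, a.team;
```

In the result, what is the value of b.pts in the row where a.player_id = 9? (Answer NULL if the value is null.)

NULL

LEFT JOIN keeps every row from `players`; unmatched rows get NULL for `games`'s columns.
Matching on a.player_id <= b.player_id. A NULL in a compared column never satisfies the condition.
- a (player_id=8) pairs with 2 row(s) of b.
- a (player_id=8) pairs with 2 row(s) of b.
- a (player_id=2) pairs with 5 row(s) of b.
- a (player_id=NULL) has no partner → padded with NULL.
- a (player_id=6) pairs with 5 row(s) of b.
- a (player_id=9) has no partner → padded with NULL.
- a (player_id=8) pairs with 2 row(s) of b.
- a (player_id=8) pairs with 2 row(s) of b.
- a (player_id=8) pairs with 2 row(s) of b.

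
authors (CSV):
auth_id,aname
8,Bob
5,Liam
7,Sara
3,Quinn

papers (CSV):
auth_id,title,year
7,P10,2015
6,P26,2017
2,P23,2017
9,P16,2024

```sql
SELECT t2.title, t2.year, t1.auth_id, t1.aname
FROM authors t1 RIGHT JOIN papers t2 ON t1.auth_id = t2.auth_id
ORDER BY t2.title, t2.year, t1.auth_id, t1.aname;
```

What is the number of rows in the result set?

RIGHT JOIN keeps every row from `papers`; unmatched rows get NULL for `authors`'s columns.
Matching on t1.auth_id = t2.auth_id.
- t1 (auth_id=8) has no partner in t2.
- t1 (auth_id=5) has no partner in t2.
- t1 (auth_id=7) pairs with 1 row(s) of t2.
- t1 (auth_id=3) has no partner in t2.
- plus 3 unmatched t2 row(s), each kept with NULL t1 columns.
Total: 1 matched + 3 padded = 4 rows.

4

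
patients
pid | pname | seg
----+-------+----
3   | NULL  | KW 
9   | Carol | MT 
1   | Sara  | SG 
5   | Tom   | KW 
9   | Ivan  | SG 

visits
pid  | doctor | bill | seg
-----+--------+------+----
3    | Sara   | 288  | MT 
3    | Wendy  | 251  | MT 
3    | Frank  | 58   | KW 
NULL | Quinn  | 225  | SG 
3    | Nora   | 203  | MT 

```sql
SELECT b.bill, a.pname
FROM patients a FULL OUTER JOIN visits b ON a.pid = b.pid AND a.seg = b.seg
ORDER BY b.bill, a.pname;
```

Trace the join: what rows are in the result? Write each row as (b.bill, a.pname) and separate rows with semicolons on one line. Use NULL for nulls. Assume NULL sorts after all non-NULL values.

(58, NULL); (203, NULL); (225, NULL); (251, NULL); (288, NULL); (NULL, Carol); (NULL, Ivan); (NULL, Sara); (NULL, Tom)

FULL OUTER JOIN keeps every row from both sides; unmatched rows get NULL for the other side's columns.
Matching on a.pid = b.pid AND a.seg = b.seg. A NULL in a compared column never satisfies the condition.
- a[0] pid=3, seg=KW → 1 match(es) in b → 1 row(s).
- a[1] pid=9, seg=MT → no match; kept with NULLs on the b side.
- a[2] pid=1, seg=SG → no match; kept with NULLs on the b side.
- a[3] pid=5, seg=KW → no match; kept with NULLs on the b side.
- a[4] pid=9, seg=SG → no match; kept with NULLs on the b side.
- plus 4 unmatched b row(s), each kept with NULL a columns.
After projecting and ordering:
b.bill | a.pname
58 | NULL
203 | NULL
225 | NULL
251 | NULL
288 | NULL
NULL | Carol
NULL | Ivan
NULL | Sara
NULL | Tom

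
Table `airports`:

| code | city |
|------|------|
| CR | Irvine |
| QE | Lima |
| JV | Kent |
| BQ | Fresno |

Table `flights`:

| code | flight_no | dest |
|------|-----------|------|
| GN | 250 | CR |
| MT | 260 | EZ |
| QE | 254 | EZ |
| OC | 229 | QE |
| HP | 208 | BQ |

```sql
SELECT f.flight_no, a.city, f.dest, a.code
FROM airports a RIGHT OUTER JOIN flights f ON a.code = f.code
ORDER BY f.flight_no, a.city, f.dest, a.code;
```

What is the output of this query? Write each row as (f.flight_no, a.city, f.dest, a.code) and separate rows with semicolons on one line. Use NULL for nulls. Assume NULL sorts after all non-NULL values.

(208, NULL, BQ, NULL); (229, NULL, QE, NULL); (250, NULL, CR, NULL); (254, Lima, EZ, QE); (260, NULL, EZ, NULL)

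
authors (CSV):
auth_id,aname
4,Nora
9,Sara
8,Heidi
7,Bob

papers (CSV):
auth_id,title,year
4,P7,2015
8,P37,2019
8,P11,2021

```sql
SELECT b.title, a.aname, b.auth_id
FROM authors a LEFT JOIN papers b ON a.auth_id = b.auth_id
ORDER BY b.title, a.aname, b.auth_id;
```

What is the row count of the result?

5

LEFT JOIN keeps every row from `authors`; unmatched rows get NULL for `papers`'s columns.
Matching on a.auth_id = b.auth_id.
Matched pairs: 3; unmatched a rows kept: 2.
Total: 3 matched + 2 padded = 5 rows.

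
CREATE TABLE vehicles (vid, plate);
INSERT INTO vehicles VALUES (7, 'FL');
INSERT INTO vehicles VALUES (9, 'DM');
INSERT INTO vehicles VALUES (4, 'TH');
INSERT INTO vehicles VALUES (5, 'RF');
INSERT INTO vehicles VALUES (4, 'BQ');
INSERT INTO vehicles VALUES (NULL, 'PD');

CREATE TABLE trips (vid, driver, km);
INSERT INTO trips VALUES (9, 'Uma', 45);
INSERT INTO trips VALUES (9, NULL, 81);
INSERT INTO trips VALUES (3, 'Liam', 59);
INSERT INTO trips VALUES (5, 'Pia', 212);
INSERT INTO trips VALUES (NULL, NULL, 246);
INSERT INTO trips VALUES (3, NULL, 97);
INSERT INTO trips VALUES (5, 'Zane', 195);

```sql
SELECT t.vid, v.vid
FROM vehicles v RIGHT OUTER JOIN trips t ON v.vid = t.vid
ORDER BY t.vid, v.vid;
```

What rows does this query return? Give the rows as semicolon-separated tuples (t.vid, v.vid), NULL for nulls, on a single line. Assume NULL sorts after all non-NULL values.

(3, NULL); (3, NULL); (5, 5); (5, 5); (9, 9); (9, 9); (NULL, NULL)

RIGHT JOIN keeps every row from `trips`; unmatched rows get NULL for `vehicles`'s columns.
Matching on v.vid = t.vid. A NULL in a compared column never satisfies the condition.
Matched pairs: 4; unmatched t rows kept: 3.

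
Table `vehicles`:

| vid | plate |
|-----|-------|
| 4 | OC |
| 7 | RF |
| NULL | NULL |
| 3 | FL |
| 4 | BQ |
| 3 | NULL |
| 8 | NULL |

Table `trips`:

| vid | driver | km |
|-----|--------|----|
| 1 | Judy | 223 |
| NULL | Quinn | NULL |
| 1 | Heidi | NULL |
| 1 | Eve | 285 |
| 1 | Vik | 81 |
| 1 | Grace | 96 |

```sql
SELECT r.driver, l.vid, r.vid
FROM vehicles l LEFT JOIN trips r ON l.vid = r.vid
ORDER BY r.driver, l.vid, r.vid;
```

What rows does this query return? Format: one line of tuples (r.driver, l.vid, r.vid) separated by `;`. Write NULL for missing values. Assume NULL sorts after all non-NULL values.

(NULL, 3, NULL); (NULL, 3, NULL); (NULL, 4, NULL); (NULL, 4, NULL); (NULL, 7, NULL); (NULL, 8, NULL); (NULL, NULL, NULL)

LEFT JOIN keeps every row from `vehicles`; unmatched rows get NULL for `trips`'s columns.
Matching on l.vid = r.vid. A NULL in a compared column never satisfies the condition.
- l row (vid=4): no match → kept, r columns NULL.
- l row (vid=7): no match → kept, r columns NULL.
- l row (vid=NULL): no match → kept, r columns NULL.
- l row (vid=3): no match → kept, r columns NULL.
- l row (vid=4): no match → kept, r columns NULL.
- l row (vid=3): no match → kept, r columns NULL.
- l row (vid=8): no match → kept, r columns NULL.
After projecting and ordering:
r.driver | l.vid | r.vid
NULL | 3 | NULL
NULL | 3 | NULL
NULL | 4 | NULL
NULL | 4 | NULL
NULL | 7 | NULL
NULL | 8 | NULL
NULL | NULL | NULL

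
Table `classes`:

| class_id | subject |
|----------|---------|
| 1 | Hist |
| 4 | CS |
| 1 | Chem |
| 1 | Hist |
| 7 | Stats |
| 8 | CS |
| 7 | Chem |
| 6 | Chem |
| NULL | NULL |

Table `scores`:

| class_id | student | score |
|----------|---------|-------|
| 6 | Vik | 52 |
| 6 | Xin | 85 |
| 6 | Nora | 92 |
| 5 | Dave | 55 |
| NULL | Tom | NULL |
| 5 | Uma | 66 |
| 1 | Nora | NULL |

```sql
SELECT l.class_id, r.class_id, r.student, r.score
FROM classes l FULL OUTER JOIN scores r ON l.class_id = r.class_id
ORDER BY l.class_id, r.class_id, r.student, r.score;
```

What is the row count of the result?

14

FULL OUTER JOIN keeps every row from both sides; unmatched rows get NULL for the other side's columns.
Matching on l.class_id = r.class_id. A NULL in a compared column never satisfies the condition.
- l (class_id=1) pairs with 1 row(s) of r.
- l (class_id=4) has no partner → padded with NULL.
- l (class_id=1) pairs with 1 row(s) of r.
- l (class_id=1) pairs with 1 row(s) of r.
- l (class_id=7) has no partner → padded with NULL.
- l (class_id=8) has no partner → padded with NULL.
- l (class_id=7) has no partner → padded with NULL.
- l (class_id=6) pairs with 3 row(s) of r.
- l (class_id=NULL) has no partner → padded with NULL.
- plus 3 unmatched r row(s), each kept with NULL l columns.
Total: 6 matched + 8 padded = 14 rows.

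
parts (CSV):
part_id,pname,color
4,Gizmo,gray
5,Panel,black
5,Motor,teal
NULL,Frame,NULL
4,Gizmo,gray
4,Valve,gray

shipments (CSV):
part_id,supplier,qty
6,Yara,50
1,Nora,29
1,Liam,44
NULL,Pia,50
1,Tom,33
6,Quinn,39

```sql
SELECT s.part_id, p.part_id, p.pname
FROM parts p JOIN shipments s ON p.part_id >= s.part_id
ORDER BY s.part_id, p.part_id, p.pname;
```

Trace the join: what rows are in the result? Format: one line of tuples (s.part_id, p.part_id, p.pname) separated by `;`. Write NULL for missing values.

INNER JOIN keeps only pairs where the ON condition holds.
Matching on p.part_id >= s.part_id. A NULL in a compared column never satisfies the condition.
- part_id=4: 3 matching s row(s), so 3 row(s) emitted.
- part_id=5: 3 matching s row(s), so 3 row(s) emitted.
- part_id=5: 3 matching s row(s), so 3 row(s) emitted.
- part_id=NULL: no matching s row, dropped.
- part_id=4: 3 matching s row(s), so 3 row(s) emitted.
- part_id=4: 3 matching s row(s), so 3 row(s) emitted.

(1, 4, Gizmo); (1, 4, Gizmo); (1, 4, Gizmo); (1, 4, Gizmo); (1, 4, Gizmo); (1, 4, Gizmo); (1, 4, Valve); (1, 4, Valve); (1, 4, Valve); (1, 5, Motor); (1, 5, Motor); (1, 5, Motor); (1, 5, Panel); (1, 5, Panel); (1, 5, Panel)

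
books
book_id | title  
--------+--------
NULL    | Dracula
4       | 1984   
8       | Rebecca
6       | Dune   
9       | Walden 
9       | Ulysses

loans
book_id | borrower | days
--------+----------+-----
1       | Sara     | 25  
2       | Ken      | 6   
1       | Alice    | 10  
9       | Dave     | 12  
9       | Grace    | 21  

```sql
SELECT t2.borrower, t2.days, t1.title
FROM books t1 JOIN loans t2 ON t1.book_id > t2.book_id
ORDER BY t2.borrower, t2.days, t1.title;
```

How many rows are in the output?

15

INNER JOIN keeps only pairs where the ON condition holds.
Matching on t1.book_id > t2.book_id. A NULL in a compared column never satisfies the condition.
Matched pairs: 15.
Total: 15 rows.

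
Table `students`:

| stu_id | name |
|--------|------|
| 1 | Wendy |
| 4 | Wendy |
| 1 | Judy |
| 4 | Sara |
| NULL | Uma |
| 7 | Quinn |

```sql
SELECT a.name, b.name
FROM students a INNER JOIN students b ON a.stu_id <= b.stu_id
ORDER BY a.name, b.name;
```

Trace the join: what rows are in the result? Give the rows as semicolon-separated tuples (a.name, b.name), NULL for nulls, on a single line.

INNER JOIN keeps only pairs where the ON condition holds.
Matching on a.stu_id <= b.stu_id. A NULL in a compared column never satisfies the condition.
- stu_id=1: 5 matching b row(s), so 5 row(s) emitted.
- stu_id=4: 3 matching b row(s), so 3 row(s) emitted.
- stu_id=1: 5 matching b row(s), so 5 row(s) emitted.
- stu_id=4: 3 matching b row(s), so 3 row(s) emitted.
- stu_id=NULL: no matching b row, dropped.
- stu_id=7: 1 matching b row(s), so 1 row(s) emitted.

(Judy, Judy); (Judy, Quinn); (Judy, Sara); (Judy, Wendy); (Judy, Wendy); (Quinn, Quinn); (Sara, Quinn); (Sara, Sara); (Sara, Wendy); (Wendy, Judy); (Wendy, Quinn); (Wendy, Quinn); (Wendy, Sara); (Wendy, Sara); (Wendy, Wendy); (Wendy, Wendy); (Wendy, Wendy)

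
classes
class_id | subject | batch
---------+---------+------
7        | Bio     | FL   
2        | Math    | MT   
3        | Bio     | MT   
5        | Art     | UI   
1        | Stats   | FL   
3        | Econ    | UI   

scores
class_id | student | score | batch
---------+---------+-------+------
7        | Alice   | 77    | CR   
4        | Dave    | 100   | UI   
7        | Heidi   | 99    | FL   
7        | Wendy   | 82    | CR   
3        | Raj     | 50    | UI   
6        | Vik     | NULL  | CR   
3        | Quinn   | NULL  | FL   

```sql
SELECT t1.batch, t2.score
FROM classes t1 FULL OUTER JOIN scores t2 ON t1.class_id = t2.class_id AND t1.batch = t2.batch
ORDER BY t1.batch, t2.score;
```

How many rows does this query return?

FULL OUTER JOIN keeps every row from both sides; unmatched rows get NULL for the other side's columns.
Matching on t1.class_id = t2.class_id AND t1.batch = t2.batch.
- t1[0] class_id=7, batch=FL → 1 match(es) in t2 → 1 row(s).
- t1[1] class_id=2, batch=MT → no match; kept with NULLs on the t2 side.
- t1[2] class_id=3, batch=MT → no match; kept with NULLs on the t2 side.
- t1[3] class_id=5, batch=UI → no match; kept with NULLs on the t2 side.
- t1[4] class_id=1, batch=FL → no match; kept with NULLs on the t2 side.
- t1[5] class_id=3, batch=UI → 1 match(es) in t2 → 1 row(s).
- plus 5 unmatched t2 row(s), each kept with NULL t1 columns.
Total: 2 matched + 9 padded = 11 rows.

11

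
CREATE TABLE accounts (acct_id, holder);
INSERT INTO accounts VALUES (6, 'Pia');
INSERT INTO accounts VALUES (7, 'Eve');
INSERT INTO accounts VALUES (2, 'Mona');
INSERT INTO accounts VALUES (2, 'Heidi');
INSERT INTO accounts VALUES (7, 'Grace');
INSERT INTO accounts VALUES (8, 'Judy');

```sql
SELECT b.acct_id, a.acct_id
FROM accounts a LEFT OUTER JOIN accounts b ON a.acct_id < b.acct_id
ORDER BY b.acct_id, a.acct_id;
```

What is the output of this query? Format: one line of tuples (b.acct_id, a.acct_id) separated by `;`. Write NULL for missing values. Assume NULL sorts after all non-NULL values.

LEFT JOIN keeps every row from `accounts a`; unmatched rows get NULL for `accounts b`'s columns.
Matching on a.acct_id < b.acct_id.
- a[0] acct_id=6 → 3 match(es) in b → 3 row(s).
- a[1] acct_id=7 → 1 match(es) in b → 1 row(s).
- a[2] acct_id=2 → 4 match(es) in b → 4 row(s).
- a[3] acct_id=2 → 4 match(es) in b → 4 row(s).
- a[4] acct_id=7 → 1 match(es) in b → 1 row(s).
- a[5] acct_id=8 → no match; kept with NULLs on the b side.

(6, 2); (6, 2); (7, 2); (7, 2); (7, 2); (7, 2); (7, 6); (7, 6); (8, 2); (8, 2); (8, 6); (8, 7); (8, 7); (NULL, 8)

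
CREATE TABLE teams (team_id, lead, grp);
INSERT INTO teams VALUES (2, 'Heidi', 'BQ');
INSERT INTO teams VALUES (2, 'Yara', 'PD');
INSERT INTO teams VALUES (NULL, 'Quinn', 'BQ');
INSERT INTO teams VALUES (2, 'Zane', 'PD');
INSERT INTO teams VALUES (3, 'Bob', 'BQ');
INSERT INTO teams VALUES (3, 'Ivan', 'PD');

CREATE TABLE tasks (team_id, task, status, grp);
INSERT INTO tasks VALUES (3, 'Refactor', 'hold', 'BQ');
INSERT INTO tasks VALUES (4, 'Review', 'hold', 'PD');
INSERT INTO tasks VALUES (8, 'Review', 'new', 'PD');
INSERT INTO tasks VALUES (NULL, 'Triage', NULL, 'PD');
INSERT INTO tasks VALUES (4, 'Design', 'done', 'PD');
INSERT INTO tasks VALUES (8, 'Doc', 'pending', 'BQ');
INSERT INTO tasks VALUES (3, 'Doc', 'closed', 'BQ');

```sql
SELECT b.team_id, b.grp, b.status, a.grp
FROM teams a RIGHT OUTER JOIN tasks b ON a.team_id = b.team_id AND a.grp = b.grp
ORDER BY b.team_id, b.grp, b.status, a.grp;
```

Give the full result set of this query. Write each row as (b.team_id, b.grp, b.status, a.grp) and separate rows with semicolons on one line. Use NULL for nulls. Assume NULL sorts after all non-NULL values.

RIGHT JOIN keeps every row from `tasks`; unmatched rows get NULL for `teams`'s columns.
Matching on a.team_id = b.team_id AND a.grp = b.grp. A NULL in a compared column never satisfies the condition.
Matched pairs: 2; unmatched b rows kept: 5.

(3, BQ, closed, BQ); (3, BQ, hold, BQ); (4, PD, done, NULL); (4, PD, hold, NULL); (8, BQ, pending, NULL); (8, PD, new, NULL); (NULL, PD, NULL, NULL)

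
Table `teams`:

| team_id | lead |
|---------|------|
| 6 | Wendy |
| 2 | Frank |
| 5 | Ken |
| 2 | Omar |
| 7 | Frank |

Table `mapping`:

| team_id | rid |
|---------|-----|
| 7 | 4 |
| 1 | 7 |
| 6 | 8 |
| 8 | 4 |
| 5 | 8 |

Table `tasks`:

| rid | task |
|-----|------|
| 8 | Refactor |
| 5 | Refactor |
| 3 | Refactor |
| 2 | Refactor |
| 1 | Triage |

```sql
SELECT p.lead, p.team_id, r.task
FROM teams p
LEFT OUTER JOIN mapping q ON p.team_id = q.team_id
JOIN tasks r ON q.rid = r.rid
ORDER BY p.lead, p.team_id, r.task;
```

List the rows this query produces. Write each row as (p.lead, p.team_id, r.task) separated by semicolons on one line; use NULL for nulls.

Joins associate left-to-right: teams LEFT JOIN mapping on team_id gives 5 intermediate row(s).
Then INNER JOIN `tasks r` on rid: keep only rows whose q.rid appears in r.

(Ken, 5, Refactor); (Wendy, 6, Refactor)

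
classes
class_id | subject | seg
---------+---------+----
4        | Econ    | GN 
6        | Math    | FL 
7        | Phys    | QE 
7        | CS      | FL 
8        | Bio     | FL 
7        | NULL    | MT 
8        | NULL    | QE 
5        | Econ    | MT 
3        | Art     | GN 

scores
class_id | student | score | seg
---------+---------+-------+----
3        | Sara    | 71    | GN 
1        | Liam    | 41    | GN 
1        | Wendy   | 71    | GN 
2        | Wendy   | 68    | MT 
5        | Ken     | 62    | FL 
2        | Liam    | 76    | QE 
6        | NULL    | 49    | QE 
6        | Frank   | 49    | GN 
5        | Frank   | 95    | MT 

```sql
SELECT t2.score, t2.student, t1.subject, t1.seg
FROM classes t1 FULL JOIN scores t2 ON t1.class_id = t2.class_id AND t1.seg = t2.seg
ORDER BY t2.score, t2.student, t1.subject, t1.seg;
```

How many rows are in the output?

16

FULL OUTER JOIN keeps every row from both sides; unmatched rows get NULL for the other side's columns.
Matching on t1.class_id = t2.class_id AND t1.seg = t2.seg.
- class_id=4, seg=GN: no t2 row matches, row kept with t2 columns NULL.
- class_id=6, seg=FL: no t2 row matches, row kept with t2 columns NULL.
- class_id=7, seg=QE: no t2 row matches, row kept with t2 columns NULL.
- class_id=7, seg=FL: no t2 row matches, row kept with t2 columns NULL.
- class_id=8, seg=FL: no t2 row matches, row kept with t2 columns NULL.
- class_id=7, seg=MT: no t2 row matches, row kept with t2 columns NULL.
- class_id=8, seg=QE: no t2 row matches, row kept with t2 columns NULL.
- class_id=5, seg=MT: 1 matching t2 row(s), so 1 row(s) emitted.
- class_id=3, seg=GN: 1 matching t2 row(s), so 1 row(s) emitted.
- 7 row(s) from t2 found no t1 partner → padded with NULL.
Total: 2 matched + 14 padded = 16 rows.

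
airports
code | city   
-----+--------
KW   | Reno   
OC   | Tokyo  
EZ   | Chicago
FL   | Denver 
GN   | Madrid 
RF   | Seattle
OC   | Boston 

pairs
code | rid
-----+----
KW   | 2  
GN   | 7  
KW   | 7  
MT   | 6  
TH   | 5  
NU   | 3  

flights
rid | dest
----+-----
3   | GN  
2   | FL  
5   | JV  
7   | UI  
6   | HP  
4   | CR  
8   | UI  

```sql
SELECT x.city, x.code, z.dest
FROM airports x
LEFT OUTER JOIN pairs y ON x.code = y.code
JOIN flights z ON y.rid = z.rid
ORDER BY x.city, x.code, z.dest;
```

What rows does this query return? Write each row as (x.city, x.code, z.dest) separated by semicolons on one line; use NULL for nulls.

(Madrid, GN, UI); (Reno, KW, FL); (Reno, KW, UI)

Joins associate left-to-right: airports LEFT JOIN pairs on code gives 8 intermediate row(s).
Then INNER JOIN `flights z` on rid: keep only rows whose y.rid appears in z.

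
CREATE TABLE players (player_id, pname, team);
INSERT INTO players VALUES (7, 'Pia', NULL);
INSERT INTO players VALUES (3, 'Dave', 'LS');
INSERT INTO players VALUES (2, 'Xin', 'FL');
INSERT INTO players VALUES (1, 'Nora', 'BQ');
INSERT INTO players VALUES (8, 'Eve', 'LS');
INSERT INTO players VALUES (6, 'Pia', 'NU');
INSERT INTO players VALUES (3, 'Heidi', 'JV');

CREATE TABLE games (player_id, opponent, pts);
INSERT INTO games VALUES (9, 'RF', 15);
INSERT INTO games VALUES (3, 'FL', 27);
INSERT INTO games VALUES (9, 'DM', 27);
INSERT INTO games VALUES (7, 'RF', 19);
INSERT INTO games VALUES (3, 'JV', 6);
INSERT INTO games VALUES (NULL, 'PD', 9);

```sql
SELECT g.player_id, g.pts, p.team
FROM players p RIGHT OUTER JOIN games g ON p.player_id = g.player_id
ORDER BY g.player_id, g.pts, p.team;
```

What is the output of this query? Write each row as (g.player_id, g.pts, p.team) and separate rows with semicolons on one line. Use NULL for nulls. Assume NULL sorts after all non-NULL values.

(3, 6, JV); (3, 6, LS); (3, 27, JV); (3, 27, LS); (7, 19, NULL); (9, 15, NULL); (9, 27, NULL); (NULL, 9, NULL)

RIGHT JOIN keeps every row from `games`; unmatched rows get NULL for `players`'s columns.
Matching on p.player_id = g.player_id. A NULL in a compared column never satisfies the condition.
- player_id=7: 1 matching g row(s), so 1 row(s) emitted.
- player_id=3: 2 matching g row(s), so 2 row(s) emitted.
- player_id=2: no matching g row.
- player_id=1: no matching g row.
- player_id=8: no matching g row.
- player_id=6: no matching g row.
- player_id=3: 2 matching g row(s), so 2 row(s) emitted.
- 3 g row(s) had no p match → kept, p columns NULL.
After projecting and ordering:
g.player_id | g.pts | p.team
3 | 6 | JV
3 | 6 | LS
3 | 27 | JV
3 | 27 | LS
7 | 19 | NULL
9 | 15 | NULL
9 | 27 | NULL
NULL | 9 | NULL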